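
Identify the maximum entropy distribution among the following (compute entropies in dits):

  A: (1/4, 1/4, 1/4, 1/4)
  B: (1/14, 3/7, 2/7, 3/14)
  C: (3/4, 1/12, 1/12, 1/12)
A

For a discrete distribution over n outcomes, entropy is maximized by the uniform distribution.

Computing entropies:
H(A) = 0.6021 dits
H(B) = 0.5384 dits
H(C) = 0.3635 dits

The uniform distribution (where all probabilities equal 1/4) achieves the maximum entropy of log_10(4) = 0.6021 dits.

Distribution A has the highest entropy.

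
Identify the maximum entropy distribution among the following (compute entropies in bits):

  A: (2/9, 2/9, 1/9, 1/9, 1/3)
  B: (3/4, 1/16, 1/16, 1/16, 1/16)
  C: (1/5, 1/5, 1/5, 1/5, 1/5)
C

For a discrete distribution over n outcomes, entropy is maximized by the uniform distribution.

Computing entropies:
H(A) = 2.1972 bits
H(B) = 1.3113 bits
H(C) = 2.3219 bits

The uniform distribution (where all probabilities equal 1/5) achieves the maximum entropy of log_2(5) = 2.3219 bits.

Distribution C has the highest entropy.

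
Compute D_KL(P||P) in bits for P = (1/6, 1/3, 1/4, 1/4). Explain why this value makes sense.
0.0000 bits

KL divergence satisfies the Gibbs inequality: D_KL(P||Q) ≥ 0 for all distributions P, Q.

D_KL(P||Q) = Σ p(x) log(p(x)/q(x))
Each term is p(x) × log_2(p(x)/p(x)) = p(x) × log_2(1) = 0, so the sum is 0.
D_KL(P||Q) = 0.0000 bits

When P = Q, the KL divergence is exactly 0, as there is no 'divergence' between identical distributions.

This non-negativity is a fundamental property: relative entropy cannot be negative because it measures how different Q is from P.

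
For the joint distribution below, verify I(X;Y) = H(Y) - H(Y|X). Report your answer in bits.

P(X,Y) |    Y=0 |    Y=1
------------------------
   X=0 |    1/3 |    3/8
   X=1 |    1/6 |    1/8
I(X;Y) = 0.0061 bits

Mutual information has multiple equivalent forms:
- I(X;Y) = H(X) - H(X|Y)
- I(X;Y) = H(Y) - H(Y|X)
- I(X;Y) = H(X) + H(Y) - H(X,Y)

Computing all quantities:
H(X) = 0.8709, H(Y) = 1.0000, H(X,Y) = 1.8648
H(X|Y) = 0.8648, H(Y|X) = 0.9939

Verification:
H(X) - H(X|Y) = 0.8709 - 0.8648 = 0.0061
H(Y) - H(Y|X) = 1.0000 - 0.9939 = 0.0061
H(X) + H(Y) - H(X,Y) = 0.8709 + 1.0000 - 1.8648 = 0.0061

All forms give I(X;Y) = 0.0061 bits. ✓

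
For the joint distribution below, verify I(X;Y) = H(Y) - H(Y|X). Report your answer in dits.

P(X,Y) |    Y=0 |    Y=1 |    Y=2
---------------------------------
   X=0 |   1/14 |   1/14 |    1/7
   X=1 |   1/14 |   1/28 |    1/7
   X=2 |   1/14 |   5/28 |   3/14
I(X;Y) = 0.0124 dits

Mutual information has multiple equivalent forms:
- I(X;Y) = H(X) - H(X|Y)
- I(X;Y) = H(Y) - H(Y|X)
- I(X;Y) = H(X) + H(Y) - H(X,Y)

Computing all quantities:
H(X) = 0.4607, H(Y) = 0.4493, H(X,Y) = 0.8976
H(X|Y) = 0.4482, H(Y|X) = 0.4369

Verification:
H(X) - H(X|Y) = 0.4607 - 0.4482 = 0.0124
H(Y) - H(Y|X) = 0.4493 - 0.4369 = 0.0124
H(X) + H(Y) - H(X,Y) = 0.4607 + 0.4493 - 0.8976 = 0.0124

All forms give I(X;Y) = 0.0124 dits. ✓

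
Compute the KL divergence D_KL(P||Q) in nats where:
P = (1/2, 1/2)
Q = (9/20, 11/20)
0.0050 nats

KL divergence: D_KL(P||Q) = Σ p(x) log(p(x)/q(x))

Computing term by term:
  x=0: 1/2 × log_e[(1/2)/(9/20)] = 1/2 × 0.1054 = 0.0527
  x=1: 1/2 × log_e[(1/2)/(11/20)] = 1/2 × -0.0953 = -0.0477

D_KL(P||Q) = 0.0050 nats

Note: KL divergence is always non-negative and equals 0 iff P = Q.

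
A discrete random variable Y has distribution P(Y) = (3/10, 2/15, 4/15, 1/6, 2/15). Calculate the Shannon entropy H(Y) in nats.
1.5496 nats

Shannon entropy is H(X) = -Σ p(x) log p(x).

For P = (3/10, 2/15, 4/15, 1/6, 2/15):
H = -3/10 × log_e(3/10) -2/15 × log_e(2/15) -4/15 × log_e(4/15) -1/6 × log_e(1/6) -2/15 × log_e(2/15)
H = 1.5496 nats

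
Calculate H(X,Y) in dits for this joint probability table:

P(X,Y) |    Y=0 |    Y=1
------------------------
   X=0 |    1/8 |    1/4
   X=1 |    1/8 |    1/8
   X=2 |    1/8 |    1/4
0.7526 dits

Joint entropy is H(X,Y) = -Σ_{x,y} p(x,y) log p(x,y).

Summing over all non-zero entries:
H(X,Y) = -[1/8·log_10(1/8) + 1/4·log_10(1/4) + 1/8·log_10(1/8) + 1/8·log_10(1/8) + 1/8·log_10(1/8) + 1/4·log_10(1/4)]
H(X,Y) = 0.7526 dits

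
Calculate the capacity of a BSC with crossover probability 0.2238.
0.2330 bits

For a binary symmetric channel (BSC) with error probability p:
Capacity C = 1 - H(p) bits per symbol

where H(p) = -p log₂(p) - (1-p) log₂(1-p) is the binary entropy function.

H(0.2238) = 0.7670 bits
C = 1 - 0.7670 = 0.2330 bits per symbol

This means we can reliably transmit up to 0.2330 bits of information per channel use.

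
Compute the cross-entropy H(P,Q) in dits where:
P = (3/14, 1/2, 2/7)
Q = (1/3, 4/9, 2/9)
0.4650 dits

Cross-entropy: H(P,Q) = -Σ p(x) log q(x)

Alternatively: H(P,Q) = H(P) + D_KL(P||Q)
H(P) = 0.4493 dits
D_KL(P||Q) = 0.0156 dits

H(P,Q) = 0.4493 + 0.0156 = 0.4650 dits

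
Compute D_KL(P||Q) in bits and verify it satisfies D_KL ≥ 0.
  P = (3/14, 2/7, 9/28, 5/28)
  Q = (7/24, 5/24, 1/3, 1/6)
0.0358 bits

KL divergence satisfies the Gibbs inequality: D_KL(P||Q) ≥ 0 for all distributions P, Q.

D_KL(P||Q) = Σ p(x) log(p(x)/q(x))
Term by term:
  x=0: 3/14 × log_2[(3/14)/(7/24)] = -0.0953
  x=1: 2/7 × log_2[(2/7)/(5/24)] = 0.1302
  x=2: 9/28 × log_2[(9/28)/(1/3)] = -0.0169
  x=3: 5/28 × log_2[(5/28)/(1/6)] = 0.0178
D_KL(P||Q) = 0.0358 bits

D_KL(P||Q) = 0.0358 ≥ 0 ✓

This non-negativity is a fundamental property: relative entropy cannot be negative because it measures how different Q is from P.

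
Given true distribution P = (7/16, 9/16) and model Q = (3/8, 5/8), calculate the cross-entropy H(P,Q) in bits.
1.0005 bits

Cross-entropy: H(P,Q) = -Σ p(x) log q(x)

Alternatively: H(P,Q) = H(P) + D_KL(P||Q)
H(P) = 0.9887 bits
D_KL(P||Q) = 0.0118 bits

H(P,Q) = 0.9887 + 0.0118 = 1.0005 bits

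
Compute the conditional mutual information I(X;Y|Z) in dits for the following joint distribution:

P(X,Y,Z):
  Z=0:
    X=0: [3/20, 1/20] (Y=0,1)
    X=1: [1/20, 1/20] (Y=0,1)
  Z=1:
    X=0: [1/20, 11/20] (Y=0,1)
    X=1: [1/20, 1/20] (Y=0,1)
0.0238 dits

Conditional mutual information: I(X;Y|Z) = H(X|Z) + H(Y|Z) - H(X,Y|Z)

H(Z) = 0.2653
H(X,Z) = 0.4729 → H(X|Z) = 0.2076
H(Y,Z) = 0.4729 → H(Y|Z) = 0.2076
H(X,Y,Z) = 0.6567 → H(X,Y|Z) = 0.3914

I(X;Y|Z) = 0.2076 + 0.2076 - 0.3914 = 0.0238 dits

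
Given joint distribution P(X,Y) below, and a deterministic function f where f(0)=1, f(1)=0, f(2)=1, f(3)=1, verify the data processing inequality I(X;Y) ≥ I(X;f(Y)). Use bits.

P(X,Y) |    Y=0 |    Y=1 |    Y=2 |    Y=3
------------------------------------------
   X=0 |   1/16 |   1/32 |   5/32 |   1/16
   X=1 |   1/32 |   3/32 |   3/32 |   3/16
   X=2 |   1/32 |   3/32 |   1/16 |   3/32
I(X;Y) = 0.1050, I(X;f(Y)) = 0.0364, inequality holds: 0.1050 ≥ 0.0364

Data Processing Inequality: For any Markov chain X → Y → Z, we have I(X;Y) ≥ I(X;Z).

Here Z = f(Y) is a deterministic function of Y, forming X → Y → Z.

Original I(X;Y) = 0.1050 bits

After applying f:
P(X,Z) where Z=f(Y):
- P(X,Z=0) = P(X,Y=1)
- P(X,Z=1) = P(X,Y=0) + P(X,Y=2) + P(X,Y=3)

I(X;Z) = I(X;f(Y)) = 0.0364 bits

Verification: 0.1050 ≥ 0.0364 ✓

Information cannot be created by processing; the function f can only lose information about X.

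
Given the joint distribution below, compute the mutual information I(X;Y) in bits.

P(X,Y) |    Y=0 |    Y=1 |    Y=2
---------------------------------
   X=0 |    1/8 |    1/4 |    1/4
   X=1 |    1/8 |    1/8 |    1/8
0.0157 bits

Mutual information: I(X;Y) = H(X) + H(Y) - H(X,Y)

Marginals:
P(X) = (5/8, 3/8), H(X) = 0.9544 bits
P(Y) = (1/4, 3/8, 3/8), H(Y) = 1.5613 bits

Joint entropy: H(X,Y) = 2.5000 bits

I(X;Y) = 0.9544 + 1.5613 - 2.5000 = 0.0157 bits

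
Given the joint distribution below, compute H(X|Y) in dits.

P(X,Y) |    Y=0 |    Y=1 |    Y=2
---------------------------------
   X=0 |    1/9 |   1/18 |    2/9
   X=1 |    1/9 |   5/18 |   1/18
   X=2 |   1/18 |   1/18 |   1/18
0.3873 dits

Using the chain rule: H(X|Y) = H(X,Y) - H(Y)

First, compute H(X,Y) = 0.8604 dits

Marginal P(Y) = (5/18, 7/18, 1/3)
H(Y) = 0.4731 dits

H(X|Y) = H(X,Y) - H(Y) = 0.8604 - 0.4731 = 0.3873 dits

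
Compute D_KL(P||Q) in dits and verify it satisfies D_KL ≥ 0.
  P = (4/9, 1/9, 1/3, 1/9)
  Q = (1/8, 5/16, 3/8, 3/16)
0.1526 dits

KL divergence satisfies the Gibbs inequality: D_KL(P||Q) ≥ 0 for all distributions P, Q.

D_KL(P||Q) = Σ p(x) log(p(x)/q(x))
Term by term:
  x=0: 4/9 × log_10[(4/9)/(1/8)] = 0.2448
  x=1: 1/9 × log_10[(1/9)/(5/16)] = -0.0499
  x=2: 1/3 × log_10[(1/3)/(3/8)] = -0.0171
  x=3: 1/9 × log_10[(1/9)/(3/16)] = -0.0252
D_KL(P||Q) = 0.1526 dits

D_KL(P||Q) = 0.1526 ≥ 0 ✓

This non-negativity is a fundamental property: relative entropy cannot be negative because it measures how different Q is from P.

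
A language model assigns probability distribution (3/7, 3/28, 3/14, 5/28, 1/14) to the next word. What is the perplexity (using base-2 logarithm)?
4.1732

Perplexity is 2^H (or exp(H) for natural log).

First, H = -Σ p log p = 2.0611 bits
Perplexity = 2^2.0611 = 4.1732

Interpretation: The model's uncertainty is equivalent to choosing uniformly among 4.2 options.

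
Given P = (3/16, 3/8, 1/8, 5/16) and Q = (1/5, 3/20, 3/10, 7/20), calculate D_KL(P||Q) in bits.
0.2693 bits

KL divergence: D_KL(P||Q) = Σ p(x) log(p(x)/q(x))

Computing term by term:
  x=0: 3/16 × log_2[(3/16)/(1/5)] = 3/16 × -0.0931 = -0.0175
  x=1: 3/8 × log_2[(3/8)/(3/20)] = 3/8 × 1.3219 = 0.4957
  x=2: 1/8 × log_2[(1/8)/(3/10)] = 1/8 × -1.2630 = -0.1579
  x=3: 5/16 × log_2[(5/16)/(7/20)] = 5/16 × -0.1635 = -0.0511

D_KL(P||Q) = 0.2693 bits

Note: KL divergence is always non-negative and equals 0 iff P = Q.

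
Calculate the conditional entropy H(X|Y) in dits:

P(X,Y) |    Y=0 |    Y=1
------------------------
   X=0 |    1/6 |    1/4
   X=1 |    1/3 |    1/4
0.2887 dits

Using the chain rule: H(X|Y) = H(X,Y) - H(Y)

First, compute H(X,Y) = 0.5898 dits

Marginal P(Y) = (1/2, 1/2)
H(Y) = 0.3010 dits

H(X|Y) = H(X,Y) - H(Y) = 0.5898 - 0.3010 = 0.2887 dits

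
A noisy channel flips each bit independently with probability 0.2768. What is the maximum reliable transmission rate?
0.1489 bits

For a binary symmetric channel (BSC) with error probability p:
Capacity C = 1 - H(p) bits per symbol

where H(p) = -p log₂(p) - (1-p) log₂(1-p) is the binary entropy function.

H(0.2768) = 0.8511 bits
C = 1 - 0.8511 = 0.1489 bits per symbol

This means we can reliably transmit up to 0.1489 bits of information per channel use.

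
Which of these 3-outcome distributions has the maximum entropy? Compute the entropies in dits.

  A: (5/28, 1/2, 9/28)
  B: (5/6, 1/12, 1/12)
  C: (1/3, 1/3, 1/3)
C

For a discrete distribution over n outcomes, entropy is maximized by the uniform distribution.

Computing entropies:
H(A) = 0.4426 dits
H(B) = 0.2458 dits
H(C) = 0.4771 dits

The uniform distribution (where all probabilities equal 1/3) achieves the maximum entropy of log_10(3) = 0.4771 dits.

Distribution C has the highest entropy.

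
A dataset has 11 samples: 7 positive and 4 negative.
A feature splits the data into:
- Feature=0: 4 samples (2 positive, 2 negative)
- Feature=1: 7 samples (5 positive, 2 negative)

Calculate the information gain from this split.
0.0328 bits

Information Gain = H(Y) - H(Y|Feature)

Before split:
P(positive) = 7/11 = 0.6364
H(Y) = 0.9457 bits

After split:
Feature=0: H = 1.0000 bits (weight = 4/11)
Feature=1: H = 0.8631 bits (weight = 7/11)
H(Y|Feature) = (4/11)×1.0000 + (7/11)×0.8631 = 0.9129 bits

Information Gain = 0.9457 - 0.9129 = 0.0328 bits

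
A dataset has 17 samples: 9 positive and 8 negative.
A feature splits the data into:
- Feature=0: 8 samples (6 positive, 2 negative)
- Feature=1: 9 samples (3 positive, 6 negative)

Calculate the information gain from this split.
0.1296 bits

Information Gain = H(Y) - H(Y|Feature)

Before split:
P(positive) = 9/17 = 0.5294
H(Y) = 0.9975 bits

After split:
Feature=0: H = 0.8113 bits (weight = 8/17)
Feature=1: H = 0.9183 bits (weight = 9/17)
H(Y|Feature) = (8/17)×0.8113 + (9/17)×0.9183 = 0.8679 bits

Information Gain = 0.9975 - 0.8679 = 0.1296 bits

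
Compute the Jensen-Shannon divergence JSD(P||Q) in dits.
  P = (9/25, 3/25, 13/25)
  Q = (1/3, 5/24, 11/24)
0.0031 dits

Jensen-Shannon divergence is:
JSD(P||Q) = 0.5 × D_KL(P||M) + 0.5 × D_KL(Q||M)
where M = 0.5 × (P + Q) is the mixture distribution.

M = 0.5 × (9/25, 3/25, 13/25) + 0.5 × (1/3, 5/24, 11/24) = (0.346667, 0.164167, 0.489167)

D_KL(P||M) = 0.0034 dits
D_KL(Q||M) = 0.0029 dits

JSD(P||Q) = 0.5 × 0.0034 + 0.5 × 0.0029 = 0.0031 dits

Unlike KL divergence, JSD is symmetric and bounded: 0 ≤ JSD ≤ log(2).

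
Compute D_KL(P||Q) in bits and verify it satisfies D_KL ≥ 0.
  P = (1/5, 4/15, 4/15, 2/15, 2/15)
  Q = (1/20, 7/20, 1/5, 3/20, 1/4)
0.2625 bits

KL divergence satisfies the Gibbs inequality: D_KL(P||Q) ≥ 0 for all distributions P, Q.

D_KL(P||Q) = Σ p(x) log(p(x)/q(x))
Term by term:
  x=0: 1/5 × log_2[(1/5)/(1/20)] = 0.4000
  x=1: 4/15 × log_2[(4/15)/(7/20)] = -0.1046
  x=2: 4/15 × log_2[(4/15)/(1/5)] = 0.1107
  x=3: 2/15 × log_2[(2/15)/(3/20)] = -0.0227
  x=4: 2/15 × log_2[(2/15)/(1/4)] = -0.1209
D_KL(P||Q) = 0.2625 bits

D_KL(P||Q) = 0.2625 ≥ 0 ✓

This non-negativity is a fundamental property: relative entropy cannot be negative because it measures how different Q is from P.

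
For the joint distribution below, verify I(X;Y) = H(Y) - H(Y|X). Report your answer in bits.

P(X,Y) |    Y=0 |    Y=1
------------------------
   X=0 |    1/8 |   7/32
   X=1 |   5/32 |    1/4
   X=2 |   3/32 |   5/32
I(X;Y) = 0.0003 bits

Mutual information has multiple equivalent forms:
- I(X;Y) = H(X) - H(X|Y)
- I(X;Y) = H(Y) - H(Y|X)
- I(X;Y) = H(X) + H(Y) - H(X,Y)

Computing all quantities:
H(X) = 1.5575, H(Y) = 0.9544, H(X,Y) = 2.5117
H(X|Y) = 1.5573, H(Y|X) = 0.9542

Verification:
H(X) - H(X|Y) = 1.5575 - 1.5573 = 0.0003
H(Y) - H(Y|X) = 0.9544 - 0.9542 = 0.0003
H(X) + H(Y) - H(X,Y) = 1.5575 + 0.9544 - 2.5117 = 0.0003

All forms give I(X;Y) = 0.0003 bits. ✓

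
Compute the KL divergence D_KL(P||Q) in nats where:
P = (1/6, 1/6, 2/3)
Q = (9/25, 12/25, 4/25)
0.6468 nats

KL divergence: D_KL(P||Q) = Σ p(x) log(p(x)/q(x))

Computing term by term:
  x=0: 1/6 × log_e[(1/6)/(9/25)] = 1/6 × -0.7701 = -0.1284
  x=1: 1/6 × log_e[(1/6)/(12/25)] = 1/6 × -1.0578 = -0.1763
  x=2: 2/3 × log_e[(2/3)/(4/25)] = 2/3 × 1.4271 = 0.9514

D_KL(P||Q) = 0.6468 nats

Note: KL divergence is always non-negative and equals 0 iff P = Q.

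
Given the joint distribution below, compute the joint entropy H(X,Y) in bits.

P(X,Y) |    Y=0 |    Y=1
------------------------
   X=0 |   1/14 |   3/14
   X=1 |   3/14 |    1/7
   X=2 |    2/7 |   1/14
2.4138 bits

Joint entropy is H(X,Y) = -Σ_{x,y} p(x,y) log p(x,y).

Summing over all non-zero entries:
H(X,Y) = -[1/14·log_2(1/14) + 3/14·log_2(3/14) + 3/14·log_2(3/14) + 1/7·log_2(1/7) + 2/7·log_2(2/7) + 1/14·log_2(1/14)]
H(X,Y) = 2.4138 bits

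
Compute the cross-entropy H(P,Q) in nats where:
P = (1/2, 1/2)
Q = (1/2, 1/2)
0.6931 nats

Cross-entropy: H(P,Q) = -Σ p(x) log q(x)

Alternatively: H(P,Q) = H(P) + D_KL(P||Q)
H(P) = 0.6931 nats
D_KL(P||Q) = 0.0000 nats

H(P,Q) = 0.6931 + 0.0000 = 0.6931 nats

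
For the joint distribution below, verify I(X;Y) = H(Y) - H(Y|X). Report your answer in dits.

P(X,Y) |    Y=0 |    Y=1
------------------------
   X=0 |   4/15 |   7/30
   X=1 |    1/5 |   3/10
I(X;Y) = 0.0039 dits

Mutual information has multiple equivalent forms:
- I(X;Y) = H(X) - H(X|Y)
- I(X;Y) = H(Y) - H(Y|X)
- I(X;Y) = H(X) + H(Y) - H(X,Y)

Computing all quantities:
H(X) = 0.3010, H(Y) = 0.3001, H(X,Y) = 0.5972
H(X|Y) = 0.2971, H(Y|X) = 0.2962

Verification:
H(X) - H(X|Y) = 0.3010 - 0.2971 = 0.0039
H(Y) - H(Y|X) = 0.3001 - 0.2962 = 0.0039
H(X) + H(Y) - H(X,Y) = 0.3010 + 0.3001 - 0.5972 = 0.0039

All forms give I(X;Y) = 0.0039 dits. ✓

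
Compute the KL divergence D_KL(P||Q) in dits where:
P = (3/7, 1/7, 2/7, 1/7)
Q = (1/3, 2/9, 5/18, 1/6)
0.0133 dits

KL divergence: D_KL(P||Q) = Σ p(x) log(p(x)/q(x))

Computing term by term:
  x=0: 3/7 × log_10[(3/7)/(1/3)] = 3/7 × 0.1091 = 0.0468
  x=1: 1/7 × log_10[(1/7)/(2/9)] = 1/7 × -0.1919 = -0.0274
  x=2: 2/7 × log_10[(2/7)/(5/18)] = 2/7 × 0.0122 = 0.0035
  x=3: 1/7 × log_10[(1/7)/(1/6)] = 1/7 × -0.0669 = -0.0096

D_KL(P||Q) = 0.0133 dits

Note: KL divergence is always non-negative and equals 0 iff P = Q.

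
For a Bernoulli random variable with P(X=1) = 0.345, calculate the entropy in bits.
0.9295 bits

The binary entropy function is:
H(p) = -p log(p) - (1-p) log(1-p)

H(0.345) = -0.345 × log_2(0.345) - 0.655 × log_2(0.655)
H(0.345) = 0.9295 bits

Note: Binary entropy is maximized at p=0.5 (H=1 bit) and minimized at p=0 or p=1 (H=0).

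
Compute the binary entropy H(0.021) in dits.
0.0443 dits

The binary entropy function is:
H(p) = -p log(p) - (1-p) log(1-p)

H(0.021) = -0.021 × log_10(0.021) - 0.979 × log_10(0.979)
H(0.021) = 0.0443 dits

Note: Binary entropy is maximized at p=0.5 (H=1 bit) and minimized at p=0 or p=1 (H=0).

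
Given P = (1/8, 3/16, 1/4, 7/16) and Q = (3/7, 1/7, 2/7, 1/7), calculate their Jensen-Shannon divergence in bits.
0.1231 bits

Jensen-Shannon divergence is:
JSD(P||Q) = 0.5 × D_KL(P||M) + 0.5 × D_KL(Q||M)
where M = 0.5 × (P + Q) is the mixture distribution.

M = 0.5 × (1/8, 3/16, 1/4, 7/16) + 0.5 × (3/7, 1/7, 2/7, 1/7) = (0.276786, 0.165179, 0.267857, 0.290179)

D_KL(P||M) = 0.1252 bits
D_KL(Q||M) = 0.1210 bits

JSD(P||Q) = 0.5 × 0.1252 + 0.5 × 0.1210 = 0.1231 bits

Unlike KL divergence, JSD is symmetric and bounded: 0 ≤ JSD ≤ log(2).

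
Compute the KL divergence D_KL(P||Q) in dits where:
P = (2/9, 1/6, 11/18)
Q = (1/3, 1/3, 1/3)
0.0716 dits

KL divergence: D_KL(P||Q) = Σ p(x) log(p(x)/q(x))

Computing term by term:
  x=0: 2/9 × log_10[(2/9)/(1/3)] = 2/9 × -0.1761 = -0.0391
  x=1: 1/6 × log_10[(1/6)/(1/3)] = 1/6 × -0.3010 = -0.0502
  x=2: 11/18 × log_10[(11/18)/(1/3)] = 11/18 × 0.2632 = 0.1609

D_KL(P||Q) = 0.0716 dits

Note: KL divergence is always non-negative and equals 0 iff P = Q.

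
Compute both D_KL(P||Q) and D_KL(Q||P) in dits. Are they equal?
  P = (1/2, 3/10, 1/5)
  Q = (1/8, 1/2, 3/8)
D_KL(P||Q) = 0.1799, D_KL(Q||P) = 0.1380

KL divergence is not symmetric: D_KL(P||Q) ≠ D_KL(Q||P) in general.

D_KL(P||Q) = 0.1799 dits
D_KL(Q||P) = 0.1380 dits

No, they are not equal!

This asymmetry is why KL divergence is not a true distance metric.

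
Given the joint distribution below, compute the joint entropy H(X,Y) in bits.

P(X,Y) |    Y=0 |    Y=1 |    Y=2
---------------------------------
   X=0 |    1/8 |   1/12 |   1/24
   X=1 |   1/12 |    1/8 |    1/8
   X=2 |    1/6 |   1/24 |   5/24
3.0069 bits

Joint entropy is H(X,Y) = -Σ_{x,y} p(x,y) log p(x,y).

Summing over all non-zero entries:
H(X,Y) = -[1/8·log_2(1/8) + 1/12·log_2(1/12) + 1/24·log_2(1/24) + 1/12·log_2(1/12) + 1/8·log_2(1/8) + 1/8·log_2(1/8) + 1/6·log_2(1/6) + 1/24·log_2(1/24) + 5/24·log_2(5/24)]
H(X,Y) = 3.0069 bits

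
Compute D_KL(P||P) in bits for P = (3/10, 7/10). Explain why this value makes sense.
0.0000 bits

KL divergence satisfies the Gibbs inequality: D_KL(P||Q) ≥ 0 for all distributions P, Q.

D_KL(P||Q) = Σ p(x) log(p(x)/q(x))
Each term is p(x) × log_2(p(x)/p(x)) = p(x) × log_2(1) = 0, so the sum is 0.
D_KL(P||Q) = 0.0000 bits

When P = Q, the KL divergence is exactly 0, as there is no 'divergence' between identical distributions.

This non-negativity is a fundamental property: relative entropy cannot be negative because it measures how different Q is from P.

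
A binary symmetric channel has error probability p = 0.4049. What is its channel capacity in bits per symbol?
0.0263 bits

For a binary symmetric channel (BSC) with error probability p:
Capacity C = 1 - H(p) bits per symbol

where H(p) = -p log₂(p) - (1-p) log₂(1-p) is the binary entropy function.

H(0.4049) = 0.9737 bits
C = 1 - 0.9737 = 0.0263 bits per symbol

This means we can reliably transmit up to 0.0263 bits of information per channel use.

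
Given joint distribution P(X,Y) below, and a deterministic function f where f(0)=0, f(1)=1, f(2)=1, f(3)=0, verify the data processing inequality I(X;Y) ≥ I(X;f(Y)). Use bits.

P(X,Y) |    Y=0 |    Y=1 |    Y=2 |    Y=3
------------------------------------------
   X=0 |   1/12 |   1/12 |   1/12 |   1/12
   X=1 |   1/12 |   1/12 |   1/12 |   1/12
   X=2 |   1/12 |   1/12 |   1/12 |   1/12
I(X;Y) = 0.0000, I(X;f(Y)) = 0.0000, inequality holds: 0.0000 ≥ 0.0000

Data Processing Inequality: For any Markov chain X → Y → Z, we have I(X;Y) ≥ I(X;Z).

Here Z = f(Y) is a deterministic function of Y, forming X → Y → Z.

Original I(X;Y) = 0.0000 bits

After applying f:
P(X,Z) where Z=f(Y):
- P(X,Z=0) = P(X,Y=0) + P(X,Y=3)
- P(X,Z=1) = P(X,Y=1) + P(X,Y=2)

I(X;Z) = I(X;f(Y)) = 0.0000 bits

Verification: 0.0000 ≥ 0.0000 ✓

Information cannot be created by processing; the function f can only lose information about X.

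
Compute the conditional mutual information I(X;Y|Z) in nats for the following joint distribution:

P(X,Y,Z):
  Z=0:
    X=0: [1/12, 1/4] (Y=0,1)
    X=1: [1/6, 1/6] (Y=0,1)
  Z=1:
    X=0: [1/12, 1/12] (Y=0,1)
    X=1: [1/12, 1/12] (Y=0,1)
0.0225 nats

Conditional mutual information: I(X;Y|Z) = H(X|Z) + H(Y|Z) - H(X,Y|Z)

H(Z) = 0.6365
H(X,Z) = 1.3297 → H(X|Z) = 0.6931
H(Y,Z) = 1.3086 → H(Y|Z) = 0.6721
H(X,Y,Z) = 1.9792 → H(X,Y|Z) = 1.3427

I(X;Y|Z) = 0.6931 + 0.6721 - 1.3427 = 0.0225 nats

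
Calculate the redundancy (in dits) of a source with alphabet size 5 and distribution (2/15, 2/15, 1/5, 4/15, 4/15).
0.0197 dits

Redundancy measures how far a source is from maximum entropy:
R = H_max - H(X)

Maximum entropy for 5 symbols: H_max = log_10(5) = 0.6990 dits
Actual entropy: H(X) = 0.6793 dits
Redundancy: R = 0.6990 - 0.6793 = 0.0197 dits

This redundancy represents potential for compression: the source could be compressed by 0.0197 dits per symbol.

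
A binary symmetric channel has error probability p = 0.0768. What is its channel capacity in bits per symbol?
0.6092 bits

For a binary symmetric channel (BSC) with error probability p:
Capacity C = 1 - H(p) bits per symbol

where H(p) = -p log₂(p) - (1-p) log₂(1-p) is the binary entropy function.

H(0.0768) = 0.3908 bits
C = 1 - 0.3908 = 0.6092 bits per symbol

This means we can reliably transmit up to 0.6092 bits of information per channel use.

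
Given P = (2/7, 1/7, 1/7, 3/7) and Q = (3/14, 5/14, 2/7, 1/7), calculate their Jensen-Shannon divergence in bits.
0.1093 bits

Jensen-Shannon divergence is:
JSD(P||Q) = 0.5 × D_KL(P||M) + 0.5 × D_KL(Q||M)
where M = 0.5 × (P + Q) is the mixture distribution.

M = 0.5 × (2/7, 1/7, 1/7, 3/7) + 0.5 × (3/14, 5/14, 2/7, 1/7) = (1/4, 1/4, 3/14, 2/7)

D_KL(P||M) = 0.1068 bits
D_KL(Q||M) = 0.1118 bits

JSD(P||Q) = 0.5 × 0.1068 + 0.5 × 0.1118 = 0.1093 bits

Unlike KL divergence, JSD is symmetric and bounded: 0 ≤ JSD ≤ log(2).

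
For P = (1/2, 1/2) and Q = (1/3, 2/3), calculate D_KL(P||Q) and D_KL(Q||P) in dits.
D_KL(P||Q) = 0.0256, D_KL(Q||P) = 0.0246

KL divergence is not symmetric: D_KL(P||Q) ≠ D_KL(Q||P) in general.

D_KL(P||Q) = 0.0256 dits
D_KL(Q||P) = 0.0246 dits

No, they are not equal!

This asymmetry is why KL divergence is not a true distance metric.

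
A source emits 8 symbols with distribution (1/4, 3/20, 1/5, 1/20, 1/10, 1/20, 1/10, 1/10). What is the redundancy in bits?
0.1963 bits

Redundancy measures how far a source is from maximum entropy:
R = H_max - H(X)

Maximum entropy for 8 symbols: H_max = log_2(8) = 3.0000 bits
Actual entropy: H(X) = 2.8037 bits
Redundancy: R = 3.0000 - 2.8037 = 0.1963 bits

This redundancy represents potential for compression: the source could be compressed by 0.1963 bits per symbol.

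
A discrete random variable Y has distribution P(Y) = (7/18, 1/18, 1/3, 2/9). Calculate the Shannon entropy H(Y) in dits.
0.5334 dits

Shannon entropy is H(X) = -Σ p(x) log p(x).

For P = (7/18, 1/18, 1/3, 2/9):
H = -7/18 × log_10(7/18) -1/18 × log_10(1/18) -1/3 × log_10(1/3) -2/9 × log_10(2/9)
H = 0.5334 dits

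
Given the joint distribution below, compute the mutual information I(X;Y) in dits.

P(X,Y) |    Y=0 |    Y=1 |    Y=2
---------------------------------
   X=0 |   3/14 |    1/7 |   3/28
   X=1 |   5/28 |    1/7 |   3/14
0.0075 dits

Mutual information: I(X;Y) = H(X) + H(Y) - H(X,Y)

Marginals:
P(X) = (13/28, 15/28), H(X) = 0.2999 dits
P(Y) = (11/28, 2/7, 9/28), H(Y) = 0.4733 dits

Joint entropy: H(X,Y) = 0.7657 dits

I(X;Y) = 0.2999 + 0.4733 - 0.7657 = 0.0075 dits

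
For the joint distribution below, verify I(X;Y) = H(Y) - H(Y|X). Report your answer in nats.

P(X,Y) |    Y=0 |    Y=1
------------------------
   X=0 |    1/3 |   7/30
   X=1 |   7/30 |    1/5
I(X;Y) = 0.0012 nats

Mutual information has multiple equivalent forms:
- I(X;Y) = H(X) - H(X|Y)
- I(X;Y) = H(Y) - H(Y|X)
- I(X;Y) = H(X) + H(Y) - H(X,Y)

Computing all quantities:
H(X) = 0.6842, H(Y) = 0.6842, H(X,Y) = 1.3672
H(X|Y) = 0.6830, H(Y|X) = 0.6830

Verification:
H(X) - H(X|Y) = 0.6842 - 0.6830 = 0.0012
H(Y) - H(Y|X) = 0.6842 - 0.6830 = 0.0012
H(X) + H(Y) - H(X,Y) = 0.6842 + 0.6842 - 1.3672 = 0.0012

All forms give I(X;Y) = 0.0012 nats. ✓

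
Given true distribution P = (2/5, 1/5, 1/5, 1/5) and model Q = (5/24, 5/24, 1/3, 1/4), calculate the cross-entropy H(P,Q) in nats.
1.4382 nats

Cross-entropy: H(P,Q) = -Σ p(x) log q(x)

Alternatively: H(P,Q) = H(P) + D_KL(P||Q)
H(P) = 1.3322 nats
D_KL(P||Q) = 0.1060 nats

H(P,Q) = 1.3322 + 0.1060 = 1.4382 nats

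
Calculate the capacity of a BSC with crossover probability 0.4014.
0.0282 bits

For a binary symmetric channel (BSC) with error probability p:
Capacity C = 1 - H(p) bits per symbol

where H(p) = -p log₂(p) - (1-p) log₂(1-p) is the binary entropy function.

H(0.4014) = 0.9718 bits
C = 1 - 0.9718 = 0.0282 bits per symbol

This means we can reliably transmit up to 0.0282 bits of information per channel use.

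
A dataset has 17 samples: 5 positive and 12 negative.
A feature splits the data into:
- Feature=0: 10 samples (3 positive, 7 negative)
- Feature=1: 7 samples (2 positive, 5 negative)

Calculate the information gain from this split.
0.0002 bits

Information Gain = H(Y) - H(Y|Feature)

Before split:
P(positive) = 5/17 = 0.2941
H(Y) = 0.8740 bits

After split:
Feature=0: H = 0.8813 bits (weight = 10/17)
Feature=1: H = 0.8631 bits (weight = 7/17)
H(Y|Feature) = (10/17)×0.8813 + (7/17)×0.8631 = 0.8738 bits

Information Gain = 0.8740 - 0.8738 = 0.0002 bits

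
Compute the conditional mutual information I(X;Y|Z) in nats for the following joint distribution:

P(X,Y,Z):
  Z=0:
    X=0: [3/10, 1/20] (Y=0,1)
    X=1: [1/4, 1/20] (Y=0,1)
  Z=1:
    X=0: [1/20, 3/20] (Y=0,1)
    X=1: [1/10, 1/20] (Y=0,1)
0.0314 nats

Conditional mutual information: I(X;Y|Z) = H(X|Z) + H(Y|Z) - H(X,Y|Z)

H(Z) = 0.6474
H(X,Z) = 1.3351 → H(X|Z) = 0.6876
H(Y,Z) = 1.1655 → H(Y|Z) = 0.5181
H(X,Y,Z) = 1.8217 → H(X,Y|Z) = 1.1743

I(X;Y|Z) = 0.6876 + 0.5181 - 1.1743 = 0.0314 nats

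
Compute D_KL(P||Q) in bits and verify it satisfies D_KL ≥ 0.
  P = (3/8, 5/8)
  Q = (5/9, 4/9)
0.0948 bits

KL divergence satisfies the Gibbs inequality: D_KL(P||Q) ≥ 0 for all distributions P, Q.

D_KL(P||Q) = Σ p(x) log(p(x)/q(x))
Term by term:
  x=0: 3/8 × log_2[(3/8)/(5/9)] = -0.2126
  x=1: 5/8 × log_2[(5/8)/(4/9)] = 0.3074
D_KL(P||Q) = 0.0948 bits

D_KL(P||Q) = 0.0948 ≥ 0 ✓

This non-negativity is a fundamental property: relative entropy cannot be negative because it measures how different Q is from P.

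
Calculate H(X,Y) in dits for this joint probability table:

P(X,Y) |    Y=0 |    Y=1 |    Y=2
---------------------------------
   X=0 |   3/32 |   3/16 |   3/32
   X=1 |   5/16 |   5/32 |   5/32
0.7389 dits

Joint entropy is H(X,Y) = -Σ_{x,y} p(x,y) log p(x,y).

Summing over all non-zero entries:
H(X,Y) = -[3/32·log_10(3/32) + 3/16·log_10(3/16) + 3/32·log_10(3/32) + 5/16·log_10(5/16) + 5/32·log_10(5/32) + 5/32·log_10(5/32)]
H(X,Y) = 0.7389 dits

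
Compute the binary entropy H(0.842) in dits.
0.1895 dits

The binary entropy function is:
H(p) = -p log(p) - (1-p) log(1-p)

H(0.842) = -0.842 × log_10(0.842) - 0.158 × log_10(0.158)
H(0.842) = 0.1895 dits

Note: Binary entropy is maximized at p=0.5 (H=1 bit) and minimized at p=0 or p=1 (H=0).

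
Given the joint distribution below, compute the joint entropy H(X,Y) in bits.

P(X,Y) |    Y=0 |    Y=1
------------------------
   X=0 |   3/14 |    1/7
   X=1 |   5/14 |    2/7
1.9242 bits

Joint entropy is H(X,Y) = -Σ_{x,y} p(x,y) log p(x,y).

Summing over all non-zero entries:
H(X,Y) = -[3/14·log_2(3/14) + 1/7·log_2(1/7) + 5/14·log_2(5/14) + 2/7·log_2(2/7)]
H(X,Y) = 1.9242 bits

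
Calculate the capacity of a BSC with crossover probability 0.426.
0.0159 bits

For a binary symmetric channel (BSC) with error probability p:
Capacity C = 1 - H(p) bits per symbol

where H(p) = -p log₂(p) - (1-p) log₂(1-p) is the binary entropy function.

H(0.426) = 0.9841 bits
C = 1 - 0.9841 = 0.0159 bits per symbol

This means we can reliably transmit up to 0.0159 bits of information per channel use.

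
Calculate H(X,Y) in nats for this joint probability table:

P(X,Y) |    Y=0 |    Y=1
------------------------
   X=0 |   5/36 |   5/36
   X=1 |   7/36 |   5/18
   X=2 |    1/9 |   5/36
1.7409 nats

Joint entropy is H(X,Y) = -Σ_{x,y} p(x,y) log p(x,y).

Summing over all non-zero entries:
H(X,Y) = -[5/36·log_e(5/36) + 5/36·log_e(5/36) + 7/36·log_e(7/36) + 5/18·log_e(5/18) + 1/9·log_e(1/9) + 5/36·log_e(5/36)]
H(X,Y) = 1.7409 nats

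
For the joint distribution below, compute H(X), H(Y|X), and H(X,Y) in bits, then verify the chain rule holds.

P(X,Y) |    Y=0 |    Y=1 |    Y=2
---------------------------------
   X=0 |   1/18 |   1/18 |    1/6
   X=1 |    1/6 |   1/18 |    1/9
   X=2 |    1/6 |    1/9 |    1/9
H(X,Y) = 3.0441, H(X) = 1.5715, H(Y|X) = 1.4726 (all in bits)

Chain rule: H(X,Y) = H(X) + H(Y|X)

Left side — joint entropy directly:
H(X,Y) = -Σ p(x,y) log p(x,y) = 3.0441 bits

Right side — compute H(Y|X) from the conditional distributions:
P(X) = (5/18, 1/3, 7/18), so H(X) = 1.5715 bits
H(Y|X) = Σ_x P(X=x) · H(Y|X=x):
  P(Y|X=0) = (1/5, 1/5, 3/5), H(Y|X=0) = 1.3710, weight P(X=0) = 5/18
  P(Y|X=1) = (1/2, 1/6, 1/3), H(Y|X=1) = 1.4591, weight P(X=1) = 1/3
  P(Y|X=2) = (3/7, 2/7, 2/7), H(Y|X=2) = 1.5567, weight P(X=2) = 7/18
H(Y|X) = 1.4726 bits

H(X) + H(Y|X) = 1.5715 + 1.4726 = 3.0441 bits

Both sides equal 3.0441 bits. ✓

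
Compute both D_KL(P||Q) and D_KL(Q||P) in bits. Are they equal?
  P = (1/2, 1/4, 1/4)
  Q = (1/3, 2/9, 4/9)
D_KL(P||Q) = 0.1274, D_KL(Q||P) = 0.1362

KL divergence is not symmetric: D_KL(P||Q) ≠ D_KL(Q||P) in general.

D_KL(P||Q) = 0.1274 bits
D_KL(Q||P) = 0.1362 bits

No, they are not equal!

This asymmetry is why KL divergence is not a true distance metric.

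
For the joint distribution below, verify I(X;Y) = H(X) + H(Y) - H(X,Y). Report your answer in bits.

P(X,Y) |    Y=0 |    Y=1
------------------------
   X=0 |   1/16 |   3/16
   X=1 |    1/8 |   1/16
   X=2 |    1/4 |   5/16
I(X;Y) = 0.0562 bits

Mutual information has multiple equivalent forms:
- I(X;Y) = H(X) - H(X|Y)
- I(X;Y) = H(Y) - H(Y|X)
- I(X;Y) = H(X) + H(Y) - H(X,Y)

Computing all quantities:
H(X) = 1.4197, H(Y) = 0.9887, H(X,Y) = 2.3522
H(X|Y) = 1.3635, H(Y|X) = 0.9325

Verification:
H(X) - H(X|Y) = 1.4197 - 1.3635 = 0.0562
H(Y) - H(Y|X) = 0.9887 - 0.9325 = 0.0562
H(X) + H(Y) - H(X,Y) = 1.4197 + 0.9887 - 2.3522 = 0.0562

All forms give I(X;Y) = 0.0562 bits. ✓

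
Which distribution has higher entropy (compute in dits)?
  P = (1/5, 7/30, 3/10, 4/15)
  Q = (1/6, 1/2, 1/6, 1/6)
P

Computing entropies in dits:
H(P) = 0.5972
H(Q) = 0.5396

Distribution P has higher entropy.

Intuition: The distribution closer to uniform (more spread out) has higher entropy.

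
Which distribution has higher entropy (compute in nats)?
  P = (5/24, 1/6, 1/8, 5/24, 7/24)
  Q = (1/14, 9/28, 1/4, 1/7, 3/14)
P

Computing entropies in nats:
H(P) = 1.5715
H(Q) = 1.5080

Distribution P has higher entropy.

Intuition: The distribution closer to uniform (more spread out) has higher entropy.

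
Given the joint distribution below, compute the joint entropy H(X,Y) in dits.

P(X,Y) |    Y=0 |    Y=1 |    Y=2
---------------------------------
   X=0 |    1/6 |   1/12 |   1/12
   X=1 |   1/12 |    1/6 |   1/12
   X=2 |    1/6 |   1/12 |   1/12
0.9287 dits

Joint entropy is H(X,Y) = -Σ_{x,y} p(x,y) log p(x,y).

Summing over all non-zero entries:
H(X,Y) = -[1/6·log_10(1/6) + 1/12·log_10(1/12) + 1/12·log_10(1/12) + 1/12·log_10(1/12) + 1/6·log_10(1/6) + 1/12·log_10(1/12) + 1/6·log_10(1/6) + 1/12·log_10(1/12) + 1/12·log_10(1/12)]
H(X,Y) = 0.9287 dits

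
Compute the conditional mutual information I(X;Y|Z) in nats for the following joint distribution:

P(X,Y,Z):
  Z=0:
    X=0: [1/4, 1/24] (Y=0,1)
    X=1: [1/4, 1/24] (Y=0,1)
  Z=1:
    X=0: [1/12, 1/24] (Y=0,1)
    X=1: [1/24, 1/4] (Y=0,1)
0.0553 nats

Conditional mutual information: I(X;Y|Z) = H(X|Z) + H(Y|Z) - H(X,Y|Z)

H(Z) = 0.6792
H(X,Z) = 1.3381 → H(X|Z) = 0.6589
H(Y,Z) = 1.1730 → H(Y|Z) = 0.4938
H(X,Y,Z) = 1.7765 → H(X,Y|Z) = 1.0973

I(X;Y|Z) = 0.6589 + 0.4938 - 1.0973 = 0.0553 nats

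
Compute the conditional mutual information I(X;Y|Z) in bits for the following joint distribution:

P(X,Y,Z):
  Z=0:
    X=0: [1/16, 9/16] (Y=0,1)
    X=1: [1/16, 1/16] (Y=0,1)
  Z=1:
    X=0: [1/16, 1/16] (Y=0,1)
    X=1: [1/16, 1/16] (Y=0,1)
0.0694 bits

Conditional mutual information: I(X;Y|Z) = H(X|Z) + H(Y|Z) - H(X,Y|Z)

H(Z) = 0.8113
H(X,Z) = 1.5488 → H(X|Z) = 0.7375
H(Y,Z) = 1.5488 → H(Y|Z) = 0.7375
H(X,Y,Z) = 2.2169 → H(X,Y|Z) = 1.4056

I(X;Y|Z) = 0.7375 + 0.7375 - 1.4056 = 0.0694 bits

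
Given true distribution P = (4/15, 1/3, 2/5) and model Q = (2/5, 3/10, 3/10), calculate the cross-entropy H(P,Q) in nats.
1.1273 nats

Cross-entropy: H(P,Q) = -Σ p(x) log q(x)

Alternatively: H(P,Q) = H(P) + D_KL(P||Q)
H(P) = 1.0852 nats
D_KL(P||Q) = 0.0421 nats

H(P,Q) = 1.0852 + 0.0421 = 1.1273 nats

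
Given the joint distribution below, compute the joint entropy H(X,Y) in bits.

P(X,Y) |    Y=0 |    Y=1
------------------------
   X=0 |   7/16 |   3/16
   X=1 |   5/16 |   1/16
1.7490 bits

Joint entropy is H(X,Y) = -Σ_{x,y} p(x,y) log p(x,y).

Summing over all non-zero entries:
H(X,Y) = -[7/16·log_2(7/16) + 3/16·log_2(3/16) + 5/16·log_2(5/16) + 1/16·log_2(1/16)]
H(X,Y) = 1.7490 bits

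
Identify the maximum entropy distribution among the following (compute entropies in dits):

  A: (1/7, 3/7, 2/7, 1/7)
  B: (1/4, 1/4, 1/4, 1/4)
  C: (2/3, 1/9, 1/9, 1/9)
B

For a discrete distribution over n outcomes, entropy is maximized by the uniform distribution.

Computing entropies:
H(A) = 0.5546 dits
H(B) = 0.6021 dits
H(C) = 0.4355 dits

The uniform distribution (where all probabilities equal 1/4) achieves the maximum entropy of log_10(4) = 0.6021 dits.

Distribution B has the highest entropy.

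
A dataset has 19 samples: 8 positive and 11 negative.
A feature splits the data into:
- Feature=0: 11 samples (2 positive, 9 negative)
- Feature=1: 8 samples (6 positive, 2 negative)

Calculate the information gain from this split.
0.2443 bits

Information Gain = H(Y) - H(Y|Feature)

Before split:
P(positive) = 8/19 = 0.4211
H(Y) = 0.9819 bits

After split:
Feature=0: H = 0.6840 bits (weight = 11/19)
Feature=1: H = 0.8113 bits (weight = 8/19)
H(Y|Feature) = (11/19)×0.6840 + (8/19)×0.8113 = 0.7376 bits

Information Gain = 0.9819 - 0.7376 = 0.2443 bits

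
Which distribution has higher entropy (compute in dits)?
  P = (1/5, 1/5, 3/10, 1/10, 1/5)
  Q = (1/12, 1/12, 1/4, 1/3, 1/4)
P

Computing entropies in dits:
H(P) = 0.6762
H(Q) = 0.6399

Distribution P has higher entropy.

Intuition: The distribution closer to uniform (more spread out) has higher entropy.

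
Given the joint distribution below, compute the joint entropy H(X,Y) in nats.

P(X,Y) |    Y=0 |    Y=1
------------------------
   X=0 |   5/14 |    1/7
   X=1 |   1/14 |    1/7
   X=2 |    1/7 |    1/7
1.6682 nats

Joint entropy is H(X,Y) = -Σ_{x,y} p(x,y) log p(x,y).

Summing over all non-zero entries:
H(X,Y) = -[5/14·log_e(5/14) + 1/7·log_e(1/7) + 1/14·log_e(1/14) + 1/7·log_e(1/7) + 1/7·log_e(1/7) + 1/7·log_e(1/7)]
H(X,Y) = 1.6682 nats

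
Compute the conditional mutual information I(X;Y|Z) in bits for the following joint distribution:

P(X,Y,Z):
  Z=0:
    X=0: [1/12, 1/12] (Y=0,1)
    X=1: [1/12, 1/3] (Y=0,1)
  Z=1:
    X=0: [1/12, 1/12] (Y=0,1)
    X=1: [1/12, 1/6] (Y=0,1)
0.0443 bits

Conditional mutual information: I(X;Y|Z) = H(X|Z) + H(Y|Z) - H(X,Y|Z)

H(Z) = 0.9799
H(X,Z) = 1.8879 → H(X|Z) = 0.9080
H(Y,Z) = 1.8879 → H(Y|Z) = 0.9080
H(X,Y,Z) = 2.7516 → H(X,Y|Z) = 1.7718

I(X;Y|Z) = 0.9080 + 0.9080 - 1.7718 = 0.0443 bits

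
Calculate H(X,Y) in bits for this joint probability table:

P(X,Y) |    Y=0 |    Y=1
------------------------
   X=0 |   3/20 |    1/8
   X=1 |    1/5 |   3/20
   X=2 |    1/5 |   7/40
2.5649 bits

Joint entropy is H(X,Y) = -Σ_{x,y} p(x,y) log p(x,y).

Summing over all non-zero entries:
H(X,Y) = -[3/20·log_2(3/20) + 1/8·log_2(1/8) + 1/5·log_2(1/5) + 3/20·log_2(3/20) + 1/5·log_2(1/5) + 7/40·log_2(7/40)]
H(X,Y) = 2.5649 bits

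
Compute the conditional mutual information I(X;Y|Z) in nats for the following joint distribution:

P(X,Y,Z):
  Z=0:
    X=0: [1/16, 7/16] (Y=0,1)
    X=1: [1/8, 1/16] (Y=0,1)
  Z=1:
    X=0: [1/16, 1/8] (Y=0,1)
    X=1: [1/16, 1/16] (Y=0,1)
0.0994 nats

Conditional mutual information: I(X;Y|Z) = H(X|Z) + H(Y|Z) - H(X,Y|Z)

H(Z) = 0.6211
H(X,Z) = 1.2342 → H(X|Z) = 0.6132
H(Y,Z) = 1.2342 → H(Y|Z) = 0.6132
H(X,Y,Z) = 1.7480 → H(X,Y|Z) = 1.1269

I(X;Y|Z) = 0.6132 + 0.6132 - 1.1269 = 0.0994 nats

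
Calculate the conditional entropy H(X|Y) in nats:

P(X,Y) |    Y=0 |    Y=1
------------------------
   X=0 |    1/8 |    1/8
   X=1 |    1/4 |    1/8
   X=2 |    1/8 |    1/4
1.0397 nats

Using the chain rule: H(X|Y) = H(X,Y) - H(Y)

First, compute H(X,Y) = 1.7329 nats

Marginal P(Y) = (1/2, 1/2)
H(Y) = 0.6931 nats

H(X|Y) = H(X,Y) - H(Y) = 1.7329 - 0.6931 = 1.0397 nats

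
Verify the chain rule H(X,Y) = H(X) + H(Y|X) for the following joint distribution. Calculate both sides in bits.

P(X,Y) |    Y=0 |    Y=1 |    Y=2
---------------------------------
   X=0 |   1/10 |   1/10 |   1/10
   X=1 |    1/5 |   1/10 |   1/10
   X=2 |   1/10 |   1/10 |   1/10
H(X,Y) = 3.1219, H(X) = 1.5710, H(Y|X) = 1.5510 (all in bits)

Chain rule: H(X,Y) = H(X) + H(Y|X)

Left side — joint entropy directly:
H(X,Y) = -Σ p(x,y) log p(x,y) = 3.1219 bits

Right side — compute H(Y|X) from the conditional distributions:
P(X) = (3/10, 2/5, 3/10), so H(X) = 1.5710 bits
H(Y|X) = Σ_x P(X=x) · H(Y|X=x):
  P(Y|X=0) = (1/3, 1/3, 1/3), H(Y|X=0) = 1.5850, weight P(X=0) = 3/10
  P(Y|X=1) = (1/2, 1/4, 1/4), H(Y|X=1) = 1.5000, weight P(X=1) = 2/5
  P(Y|X=2) = (1/3, 1/3, 1/3), H(Y|X=2) = 1.5850, weight P(X=2) = 3/10
H(Y|X) = 1.5510 bits

H(X) + H(Y|X) = 1.5710 + 1.5510 = 3.1219 bits

Both sides equal 3.1219 bits. ✓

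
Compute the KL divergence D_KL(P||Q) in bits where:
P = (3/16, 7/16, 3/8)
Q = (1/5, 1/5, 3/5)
0.2223 bits

KL divergence: D_KL(P||Q) = Σ p(x) log(p(x)/q(x))

Computing term by term:
  x=0: 3/16 × log_2[(3/16)/(1/5)] = 3/16 × -0.0931 = -0.0175
  x=1: 7/16 × log_2[(7/16)/(1/5)] = 7/16 × 1.1293 = 0.4941
  x=2: 3/8 × log_2[(3/8)/(3/5)] = 3/8 × -0.6781 = -0.2543

D_KL(P||Q) = 0.2223 bits

Note: KL divergence is always non-negative and equals 0 iff P = Q.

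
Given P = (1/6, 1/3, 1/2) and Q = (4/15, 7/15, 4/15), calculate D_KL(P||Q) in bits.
0.1786 bits

KL divergence: D_KL(P||Q) = Σ p(x) log(p(x)/q(x))

Computing term by term:
  x=0: 1/6 × log_2[(1/6)/(4/15)] = 1/6 × -0.6781 = -0.1130
  x=1: 1/3 × log_2[(1/3)/(7/15)] = 1/3 × -0.4854 = -0.1618
  x=2: 1/2 × log_2[(1/2)/(4/15)] = 1/2 × 0.9069 = 0.4534

D_KL(P||Q) = 0.1786 bits

Note: KL divergence is always non-negative and equals 0 iff P = Q.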